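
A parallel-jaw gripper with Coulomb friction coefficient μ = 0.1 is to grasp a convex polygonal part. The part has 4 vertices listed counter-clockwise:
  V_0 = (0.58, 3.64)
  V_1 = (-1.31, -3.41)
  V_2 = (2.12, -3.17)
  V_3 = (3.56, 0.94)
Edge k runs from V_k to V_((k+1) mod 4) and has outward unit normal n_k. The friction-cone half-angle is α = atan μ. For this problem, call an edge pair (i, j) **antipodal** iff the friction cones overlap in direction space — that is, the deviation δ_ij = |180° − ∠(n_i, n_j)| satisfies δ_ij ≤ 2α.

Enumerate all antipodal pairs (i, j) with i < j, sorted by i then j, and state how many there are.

count = 1; pairs: (0,2)

α = atan 0.1 = 5.71°;  2α = 11.42°
n_0 = (-0.9659, +0.2589)
n_1 = (+0.0698, -0.9976)
n_2 = (+0.9438, -0.3307)
n_3 = (+0.6714, +0.7411)
  (0,1): δ = 70.99°  ·
  (0,2): δ = 4.30°  ✓
  (0,3): δ = 62.83°  ·
  (1,2): δ = 113.31°  ·
  (1,3): δ = 46.18°  ·
  (2,3): δ = 112.87°  ·
antipodal pairs: 1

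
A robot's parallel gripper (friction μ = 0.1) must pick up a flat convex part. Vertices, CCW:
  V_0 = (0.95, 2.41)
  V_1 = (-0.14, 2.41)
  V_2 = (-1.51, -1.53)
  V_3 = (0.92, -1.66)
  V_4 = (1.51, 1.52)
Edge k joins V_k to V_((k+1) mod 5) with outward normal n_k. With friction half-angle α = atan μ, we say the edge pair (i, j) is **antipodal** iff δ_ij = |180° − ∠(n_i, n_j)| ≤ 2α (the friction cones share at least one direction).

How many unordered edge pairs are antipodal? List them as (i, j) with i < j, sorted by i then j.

count = 2; pairs: (0,2), (1,3)

α = atan 0.1 = 5.71°;  2α = 11.42°
n_0 = (+0.0000, +1.0000)
n_1 = (-0.9445, +0.3284)
n_2 = (-0.0534, -0.9986)
n_3 = (+0.9832, -0.1824)
n_4 = (+0.8464, +0.5326)
  (0,1): δ = 109.17°  ·
  (0,2): δ = 3.06°  ✓
  (0,3): δ = 79.49°  ·
  (0,4): δ = 122.18°  ·
  (1,2): δ = 73.89°  ·
  (1,3): δ = 8.66°  ✓
  (1,4): δ = 51.35°  ·
  (2,3): δ = 97.45°  ·
  (2,4): δ = 54.76°  ·
  (3,4): δ = 137.31°  ·
antipodal pairs: 2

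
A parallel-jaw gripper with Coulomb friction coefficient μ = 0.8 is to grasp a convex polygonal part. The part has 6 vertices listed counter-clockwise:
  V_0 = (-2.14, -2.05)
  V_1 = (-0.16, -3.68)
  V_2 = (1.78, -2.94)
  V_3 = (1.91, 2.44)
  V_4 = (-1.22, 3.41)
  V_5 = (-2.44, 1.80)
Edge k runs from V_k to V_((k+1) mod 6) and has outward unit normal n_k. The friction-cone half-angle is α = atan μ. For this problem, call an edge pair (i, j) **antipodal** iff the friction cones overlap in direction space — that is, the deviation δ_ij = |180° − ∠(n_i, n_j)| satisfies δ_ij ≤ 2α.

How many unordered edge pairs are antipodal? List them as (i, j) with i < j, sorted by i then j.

α = atan 0.8 = 38.66°;  2α = 77.32°
n_0 = (-0.6356, -0.7720)
n_1 = (+0.3564, -0.9343)
n_2 = (+0.9997, -0.0242)
n_3 = (+0.2960, +0.9552)
n_4 = (-0.7970, +0.6040)
n_5 = (-0.9970, -0.0777)
  (0,1): δ = 119.66°  ·
  (0,2): δ = 51.92°  ✓
  (0,3): δ = 22.24°  ✓
  (0,4): δ = 92.31°  ·
  (0,5): δ = 133.92°  ·
  (1,2): δ = 112.26°  ·
  (1,3): δ = 38.10°  ✓
  (1,4): δ = 31.97°  ✓
  (1,5): δ = 73.58°  ✓
  (2,3): δ = 105.83°  ·
  (2,4): δ = 35.77°  ✓
  (2,5): δ = 5.84°  ✓
  (3,4): δ = 109.94°  ·
  (3,5): δ = 68.33°  ✓
  (4,5): δ = 138.39°  ·
antipodal pairs: 8

count = 8; pairs: (0,2), (0,3), (1,3), (1,4), (1,5), (2,4), (2,5), (3,5)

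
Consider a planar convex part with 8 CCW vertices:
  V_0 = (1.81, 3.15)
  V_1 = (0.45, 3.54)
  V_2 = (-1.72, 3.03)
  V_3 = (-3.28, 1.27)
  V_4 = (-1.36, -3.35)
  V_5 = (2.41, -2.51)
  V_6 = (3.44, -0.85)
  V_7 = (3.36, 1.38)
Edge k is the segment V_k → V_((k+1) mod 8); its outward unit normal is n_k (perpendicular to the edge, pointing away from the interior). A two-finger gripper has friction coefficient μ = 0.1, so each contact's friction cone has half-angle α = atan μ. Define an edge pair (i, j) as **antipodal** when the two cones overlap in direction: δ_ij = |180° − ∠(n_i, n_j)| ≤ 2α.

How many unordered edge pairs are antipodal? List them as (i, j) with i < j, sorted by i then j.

count = 2; pairs: (1,4), (2,5)

α = atan 0.1 = 5.71°;  2α = 11.42°
n_0 = (+0.2757, +0.9613)
n_1 = (-0.2288, +0.9735)
n_2 = (-0.7483, +0.6633)
n_3 = (-0.9234, -0.3838)
n_4 = (+0.2175, -0.9761)
n_5 = (+0.8497, -0.5272)
n_6 = (+0.9994, +0.0359)
n_7 = (+0.7523, +0.6588)
  (0,1): δ = 150.77°  ·
  (0,2): δ = 115.55°  ·
  (0,3): δ = 51.43°  ·
  (0,4): δ = 28.56°  ·
  (0,5): δ = 74.18°  ·
  (0,6): δ = 108.06°  ·
  (0,7): δ = 147.21°  ·
  (1,2): δ = 144.78°  ·
  (1,3): δ = 80.66°  ·
  (1,4): δ = 0.66°  ✓
  (1,5): δ = 44.96°  ·
  (1,6): δ = 78.83°  ·
  (1,7): δ = 117.98°  ·
  (2,3): δ = 115.88°  ·
  (2,4): δ = 35.89°  ·
  (2,5): δ = 9.73°  ✓
  (2,6): δ = 43.61°  ·
  (2,7): δ = 82.76°  ·
  (3,4): δ = 100.01°  ·
  (3,5): δ = 54.39°  ·
  (3,6): δ = 20.51°  ·
  (3,7): δ = 18.64°  ·
  (4,5): δ = 134.38°  ·
  (4,6): δ = 100.51°  ·
  (4,7): δ = 61.35°  ·
  (5,6): δ = 146.13°  ·
  (5,7): δ = 106.97°  ·
  (6,7): δ = 140.85°  ·
antipodal pairs: 2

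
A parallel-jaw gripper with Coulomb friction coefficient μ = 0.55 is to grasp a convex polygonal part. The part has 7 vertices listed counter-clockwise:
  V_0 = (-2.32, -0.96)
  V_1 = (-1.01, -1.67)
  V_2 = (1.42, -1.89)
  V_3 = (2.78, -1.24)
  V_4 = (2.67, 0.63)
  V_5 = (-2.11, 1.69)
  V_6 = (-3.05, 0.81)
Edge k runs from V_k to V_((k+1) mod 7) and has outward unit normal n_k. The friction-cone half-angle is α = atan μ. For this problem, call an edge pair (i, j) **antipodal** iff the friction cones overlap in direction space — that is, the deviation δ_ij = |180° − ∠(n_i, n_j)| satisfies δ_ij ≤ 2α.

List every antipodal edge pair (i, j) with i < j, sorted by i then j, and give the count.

α = atan 0.55 = 28.81°;  2α = 57.62°
n_0 = (-0.4765, -0.8792)
n_1 = (-0.0902, -0.9959)
n_2 = (+0.4312, -0.9022)
n_3 = (+0.9983, +0.0587)
n_4 = (+0.2165, +0.9763)
n_5 = (-0.6834, +0.7300)
n_6 = (-0.9245, -0.3813)
  (0,1): δ = 156.72°  ·
  (0,2): δ = 126.00°  ·
  (0,3): δ = 58.18°  ·
  (0,4): δ = 15.95°  ✓
  (0,5): δ = 71.57°  ·
  (0,6): δ = 140.87°  ·
  (1,2): δ = 149.28°  ·
  (1,3): δ = 81.46°  ·
  (1,4): δ = 7.33°  ✓
  (1,5): δ = 48.28°  ✓
  (1,6): δ = 117.59°  ·
  (2,3): δ = 112.18°  ·
  (2,4): δ = 38.05°  ✓
  (2,5): δ = 17.57°  ✓
  (2,6): δ = 86.87°  ·
  (3,4): δ = 105.87°  ·
  (3,5): δ = 50.25°  ✓
  (3,6): δ = 19.05°  ✓
  (4,5): δ = 124.38°  ·
  (4,6): δ = 55.08°  ✓
  (5,6): δ = 110.70°  ·
antipodal pairs: 8

count = 8; pairs: (0,4), (1,4), (1,5), (2,4), (2,5), (3,5), (3,6), (4,6)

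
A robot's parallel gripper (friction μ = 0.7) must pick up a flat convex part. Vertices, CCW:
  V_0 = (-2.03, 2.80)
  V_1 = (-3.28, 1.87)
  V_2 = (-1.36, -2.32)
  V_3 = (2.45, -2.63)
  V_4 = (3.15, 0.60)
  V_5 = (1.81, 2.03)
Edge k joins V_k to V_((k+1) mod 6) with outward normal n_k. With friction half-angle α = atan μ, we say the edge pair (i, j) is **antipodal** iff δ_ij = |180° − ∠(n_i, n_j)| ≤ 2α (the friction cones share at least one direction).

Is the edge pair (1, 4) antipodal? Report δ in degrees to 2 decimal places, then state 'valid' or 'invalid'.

α = atan 0.7 = 34.99°;  2α = 69.98°
edge 1: e_1 = (+1.92, -4.19);  n_1 = (-0.9091, -0.4166)
edge 4: e_4 = (-1.34, +1.43);  n_4 = (+0.7297, +0.6838)
∠(n_1, n_4) = 161.48°
δ = |180° − 161.48°| = 18.52°
18.52° ≤ 2α = 69.98°  →  valid

δ = 18.52°, valid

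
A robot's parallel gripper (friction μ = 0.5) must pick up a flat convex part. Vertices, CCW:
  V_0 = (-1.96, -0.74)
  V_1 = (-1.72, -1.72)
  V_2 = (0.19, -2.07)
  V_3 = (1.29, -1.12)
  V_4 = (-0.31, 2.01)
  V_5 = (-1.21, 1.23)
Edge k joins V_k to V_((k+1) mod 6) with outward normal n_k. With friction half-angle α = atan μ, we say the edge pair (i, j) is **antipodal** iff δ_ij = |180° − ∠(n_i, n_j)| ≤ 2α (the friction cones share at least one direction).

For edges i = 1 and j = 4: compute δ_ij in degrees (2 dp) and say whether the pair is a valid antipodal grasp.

α = atan 0.5 = 26.57°;  2α = 53.13°
edge 1: e_1 = (+1.91, -0.35);  n_1 = (-0.1802, -0.9836)
edge 4: e_4 = (-0.90, -0.78);  n_4 = (-0.6549, +0.7557)
∠(n_1, n_4) = 128.70°
δ = |180° − 128.70°| = 51.30°
51.30° ≤ 2α = 53.13°  →  valid

δ = 51.30°, valid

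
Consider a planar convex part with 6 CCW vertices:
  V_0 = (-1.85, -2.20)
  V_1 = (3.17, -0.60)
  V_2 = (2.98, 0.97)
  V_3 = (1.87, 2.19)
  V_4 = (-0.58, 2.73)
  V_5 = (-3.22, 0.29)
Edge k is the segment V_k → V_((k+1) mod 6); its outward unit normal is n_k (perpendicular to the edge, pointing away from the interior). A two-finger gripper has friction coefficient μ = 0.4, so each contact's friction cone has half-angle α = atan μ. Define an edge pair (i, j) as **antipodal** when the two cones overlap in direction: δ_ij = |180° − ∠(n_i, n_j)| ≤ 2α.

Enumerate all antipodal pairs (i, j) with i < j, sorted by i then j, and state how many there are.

α = atan 0.4 = 21.80°;  2α = 43.60°
n_0 = (+0.3037, -0.9528)
n_1 = (+0.9928, +0.1201)
n_2 = (+0.7397, +0.6730)
n_3 = (+0.2152, +0.9766)
n_4 = (-0.6787, +0.7344)
n_5 = (-0.8761, -0.4821)
  (0,1): δ = 100.78°  ·
  (0,2): δ = 65.38°  ·
  (0,3): δ = 30.11°  ✓
  (0,4): δ = 25.07°  ✓
  (0,5): δ = 101.14°  ·
  (1,2): δ = 144.60°  ·
  (1,3): δ = 109.33°  ·
  (1,4): δ = 54.15°  ·
  (1,5): δ = 21.92°  ✓
  (2,3): δ = 144.73°  ·
  (2,4): δ = 89.55°  ·
  (2,5): δ = 13.48°  ✓
  (3,4): δ = 124.82°  ·
  (3,5): δ = 48.75°  ·
  (4,5): δ = 103.93°  ·
antipodal pairs: 4

count = 4; pairs: (0,3), (0,4), (1,5), (2,5)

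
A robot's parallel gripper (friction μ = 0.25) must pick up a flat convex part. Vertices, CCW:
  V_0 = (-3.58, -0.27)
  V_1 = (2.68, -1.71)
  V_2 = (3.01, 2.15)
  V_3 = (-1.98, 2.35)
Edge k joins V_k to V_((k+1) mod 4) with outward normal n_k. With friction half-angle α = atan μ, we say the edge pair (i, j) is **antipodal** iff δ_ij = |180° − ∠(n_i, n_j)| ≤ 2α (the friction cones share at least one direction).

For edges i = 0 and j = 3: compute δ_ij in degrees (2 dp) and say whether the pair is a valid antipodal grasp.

δ = 71.54°, invalid

α = atan 0.25 = 14.04°;  2α = 28.07°
edge 0: e_0 = (+6.26, -1.44);  n_0 = (-0.2242, -0.9745)
edge 3: e_3 = (-1.60, -2.62);  n_3 = (-0.8534, +0.5212)
∠(n_0, n_3) = 108.46°
δ = |180° − 108.46°| = 71.54°
71.54° > 2α = 28.07°  →  invalid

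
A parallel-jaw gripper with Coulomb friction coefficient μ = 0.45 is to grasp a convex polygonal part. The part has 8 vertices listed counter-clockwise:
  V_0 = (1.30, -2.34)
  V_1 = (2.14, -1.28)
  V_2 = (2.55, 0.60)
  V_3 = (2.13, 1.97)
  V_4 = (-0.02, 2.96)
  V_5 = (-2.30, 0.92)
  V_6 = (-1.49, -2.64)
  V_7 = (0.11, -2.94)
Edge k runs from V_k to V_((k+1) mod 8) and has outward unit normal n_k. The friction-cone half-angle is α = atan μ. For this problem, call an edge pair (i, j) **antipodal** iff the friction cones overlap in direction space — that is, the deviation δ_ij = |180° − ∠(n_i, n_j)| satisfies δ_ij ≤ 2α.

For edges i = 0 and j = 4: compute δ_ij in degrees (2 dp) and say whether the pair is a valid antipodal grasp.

α = atan 0.45 = 24.23°;  2α = 48.46°
edge 0: e_0 = (+0.84, +1.06);  n_0 = (+0.7837, -0.6211)
edge 4: e_4 = (-2.28, -2.04);  n_4 = (-0.6668, +0.7452)
∠(n_0, n_4) = 170.22°
δ = |180° − 170.22°| = 9.78°
9.78° ≤ 2α = 48.46°  →  valid

δ = 9.78°, valid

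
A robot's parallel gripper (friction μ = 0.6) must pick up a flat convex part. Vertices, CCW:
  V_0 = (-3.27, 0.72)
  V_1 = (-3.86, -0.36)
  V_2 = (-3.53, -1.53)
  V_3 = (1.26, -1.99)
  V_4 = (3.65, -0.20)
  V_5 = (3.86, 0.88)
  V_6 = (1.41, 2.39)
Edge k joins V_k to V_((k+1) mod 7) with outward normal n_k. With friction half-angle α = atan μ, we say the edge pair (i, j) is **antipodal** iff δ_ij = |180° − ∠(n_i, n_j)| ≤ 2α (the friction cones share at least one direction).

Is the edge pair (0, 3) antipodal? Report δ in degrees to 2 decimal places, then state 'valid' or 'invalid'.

α = atan 0.6 = 30.96°;  2α = 61.93°
edge 0: e_0 = (-0.59, -1.08);  n_0 = (-0.8776, +0.4794)
edge 3: e_3 = (+2.39, +1.79);  n_3 = (+0.5995, -0.8004)
∠(n_0, n_3) = 155.48°
δ = |180° − 155.48°| = 24.52°
24.52° ≤ 2α = 61.93°  →  valid

δ = 24.52°, valid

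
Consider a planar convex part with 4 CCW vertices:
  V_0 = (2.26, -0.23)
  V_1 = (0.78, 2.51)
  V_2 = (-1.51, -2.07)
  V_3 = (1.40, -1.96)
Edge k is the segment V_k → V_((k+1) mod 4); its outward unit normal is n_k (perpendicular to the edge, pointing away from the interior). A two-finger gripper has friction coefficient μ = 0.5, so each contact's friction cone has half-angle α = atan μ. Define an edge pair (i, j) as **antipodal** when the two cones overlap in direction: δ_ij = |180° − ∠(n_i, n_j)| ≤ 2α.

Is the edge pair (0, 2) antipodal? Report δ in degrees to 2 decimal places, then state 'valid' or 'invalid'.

α = atan 0.5 = 26.57°;  2α = 53.13°
edge 0: e_0 = (-1.48, +2.74);  n_0 = (+0.8799, +0.4752)
edge 2: e_2 = (+2.91, +0.11);  n_2 = (+0.0378, -0.9993)
∠(n_0, n_2) = 116.21°
δ = |180° − 116.21°| = 63.79°
63.79° > 2α = 53.13°  →  invalid

δ = 63.79°, invalid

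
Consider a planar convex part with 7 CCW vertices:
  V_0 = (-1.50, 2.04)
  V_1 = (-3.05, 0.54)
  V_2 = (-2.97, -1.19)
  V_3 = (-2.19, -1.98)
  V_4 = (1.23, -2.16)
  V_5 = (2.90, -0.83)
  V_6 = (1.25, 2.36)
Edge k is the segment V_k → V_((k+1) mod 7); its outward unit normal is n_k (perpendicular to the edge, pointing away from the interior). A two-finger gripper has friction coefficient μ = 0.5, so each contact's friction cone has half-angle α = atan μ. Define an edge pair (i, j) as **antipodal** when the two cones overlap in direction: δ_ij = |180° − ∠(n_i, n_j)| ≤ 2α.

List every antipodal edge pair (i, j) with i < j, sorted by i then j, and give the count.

α = atan 0.5 = 26.57°;  2α = 53.13°
n_0 = (-0.6954, +0.7186)
n_1 = (-0.9989, -0.0462)
n_2 = (-0.7116, -0.7026)
n_3 = (-0.0526, -0.9986)
n_4 = (+0.6230, -0.7822)
n_5 = (+0.8882, +0.4594)
n_6 = (-0.1156, +0.9933)
  (0,1): δ = 131.41°  ·
  (0,2): δ = 89.43°  ·
  (0,3): δ = 47.07°  ✓
  (0,4): δ = 5.53°  ✓
  (0,5): δ = 73.29°  ·
  (0,6): δ = 142.58°  ·
  (1,2): δ = 138.01°  ·
  (1,3): δ = 95.66°  ·
  (1,4): δ = 54.11°  ·
  (1,5): δ = 24.70°  ✓
  (1,6): δ = 93.99°  ·
  (2,3): δ = 137.65°  ·
  (2,4): δ = 96.10°  ·
  (2,5): δ = 17.29°  ✓
  (2,6): δ = 52.00°  ✓
  (3,4): δ = 138.45°  ·
  (3,5): δ = 59.64°  ·
  (3,6): δ = 9.65°  ✓
  (4,5): δ = 101.18°  ·
  (4,6): δ = 31.90°  ✓
  (5,6): δ = 110.71°  ·
antipodal pairs: 7

count = 7; pairs: (0,3), (0,4), (1,5), (2,5), (2,6), (3,6), (4,6)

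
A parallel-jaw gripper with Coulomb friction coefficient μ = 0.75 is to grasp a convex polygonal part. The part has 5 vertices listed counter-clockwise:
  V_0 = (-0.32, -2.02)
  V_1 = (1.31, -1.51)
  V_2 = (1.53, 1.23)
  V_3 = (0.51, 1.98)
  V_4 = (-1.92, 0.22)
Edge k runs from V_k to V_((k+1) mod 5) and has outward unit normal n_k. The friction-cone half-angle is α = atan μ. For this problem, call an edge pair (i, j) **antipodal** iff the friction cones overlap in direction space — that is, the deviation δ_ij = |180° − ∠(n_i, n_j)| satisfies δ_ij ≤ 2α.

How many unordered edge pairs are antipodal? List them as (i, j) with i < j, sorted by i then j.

count = 5; pairs: (0,2), (0,3), (1,3), (1,4), (2,4)

α = atan 0.75 = 36.87°;  2α = 73.74°
n_0 = (+0.2986, -0.9544)
n_1 = (+0.9968, -0.0800)
n_2 = (+0.5924, +0.8057)
n_3 = (-0.5866, +0.8099)
n_4 = (-0.8137, -0.5812)
  (0,1): δ = 111.96°  ·
  (0,2): δ = 53.70°  ✓
  (0,3): δ = 18.54°  ✓
  (0,4): δ = 108.16°  ·
  (1,2): δ = 121.74°  ·
  (1,3): δ = 49.49°  ✓
  (1,4): δ = 40.13°  ✓
  (2,3): δ = 107.76°  ·
  (2,4): δ = 18.14°  ✓
  (3,4): δ = 90.38°  ·
antipodal pairs: 5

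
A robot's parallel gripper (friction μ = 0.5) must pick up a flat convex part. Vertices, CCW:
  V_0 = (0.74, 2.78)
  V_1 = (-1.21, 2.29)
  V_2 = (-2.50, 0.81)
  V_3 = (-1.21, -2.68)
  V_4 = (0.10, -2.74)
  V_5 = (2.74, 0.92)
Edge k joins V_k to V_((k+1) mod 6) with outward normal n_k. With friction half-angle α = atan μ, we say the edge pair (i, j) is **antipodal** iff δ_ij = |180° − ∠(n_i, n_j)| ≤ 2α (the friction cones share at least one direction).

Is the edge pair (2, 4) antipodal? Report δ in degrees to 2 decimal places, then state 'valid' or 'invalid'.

α = atan 0.5 = 26.57°;  2α = 53.13°
edge 2: e_2 = (+1.29, -3.49);  n_2 = (-0.9380, -0.3467)
edge 4: e_4 = (+2.64, +3.66);  n_4 = (+0.8110, -0.5850)
∠(n_2, n_4) = 123.91°
δ = |180° − 123.91°| = 56.09°
56.09° > 2α = 53.13°  →  invalid

δ = 56.09°, invalid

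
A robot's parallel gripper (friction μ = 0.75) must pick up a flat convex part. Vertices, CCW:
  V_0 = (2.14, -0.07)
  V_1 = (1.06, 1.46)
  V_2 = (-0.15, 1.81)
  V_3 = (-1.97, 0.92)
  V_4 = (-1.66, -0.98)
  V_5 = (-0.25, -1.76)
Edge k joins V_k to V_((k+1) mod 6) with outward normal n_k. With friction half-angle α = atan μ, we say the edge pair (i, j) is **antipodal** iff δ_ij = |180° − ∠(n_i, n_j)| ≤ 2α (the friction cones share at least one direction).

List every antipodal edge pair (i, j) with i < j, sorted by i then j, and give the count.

count = 8; pairs: (0,3), (0,4), (1,3), (1,4), (1,5), (2,4), (2,5), (3,5)

α = atan 0.75 = 36.87°;  2α = 73.74°
n_0 = (+0.8170, +0.5767)
n_1 = (+0.2779, +0.9606)
n_2 = (-0.4393, +0.8983)
n_3 = (-0.9869, -0.1610)
n_4 = (-0.4841, -0.8750)
n_5 = (+0.5774, -0.8165)
  (0,1): δ = 141.35°  ·
  (0,2): δ = 99.16°  ·
  (0,3): δ = 25.95°  ✓
  (0,4): δ = 25.83°  ✓
  (0,5): δ = 90.05°  ·
  (1,2): δ = 137.81°  ·
  (1,3): δ = 64.60°  ✓
  (1,4): δ = 12.82°  ✓
  (1,5): δ = 51.40°  ✓
  (2,3): δ = 106.79°  ·
  (2,4): δ = 55.01°  ✓
  (2,5): δ = 9.21°  ✓
  (3,4): δ = 128.22°  ·
  (3,5): δ = 64.00°  ✓
  (4,5): δ = 115.78°  ·
antipodal pairs: 8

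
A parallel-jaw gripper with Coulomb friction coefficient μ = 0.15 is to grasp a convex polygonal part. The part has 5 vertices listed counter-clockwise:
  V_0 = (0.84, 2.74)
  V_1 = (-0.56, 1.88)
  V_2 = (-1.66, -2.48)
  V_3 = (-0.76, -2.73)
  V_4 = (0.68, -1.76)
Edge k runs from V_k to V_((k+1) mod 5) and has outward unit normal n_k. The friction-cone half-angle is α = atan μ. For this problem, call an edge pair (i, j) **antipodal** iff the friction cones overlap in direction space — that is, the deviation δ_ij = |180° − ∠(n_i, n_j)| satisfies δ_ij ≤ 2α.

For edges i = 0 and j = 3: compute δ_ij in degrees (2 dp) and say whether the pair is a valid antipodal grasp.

α = atan 0.15 = 8.53°;  2α = 17.06°
edge 0: e_0 = (-1.40, -0.86);  n_0 = (-0.5234, +0.8521)
edge 3: e_3 = (+1.44, +0.97);  n_3 = (+0.5587, -0.8294)
∠(n_0, n_3) = 177.60°
δ = |180° − 177.60°| = 2.40°
2.40° ≤ 2α = 17.06°  →  valid

δ = 2.40°, valid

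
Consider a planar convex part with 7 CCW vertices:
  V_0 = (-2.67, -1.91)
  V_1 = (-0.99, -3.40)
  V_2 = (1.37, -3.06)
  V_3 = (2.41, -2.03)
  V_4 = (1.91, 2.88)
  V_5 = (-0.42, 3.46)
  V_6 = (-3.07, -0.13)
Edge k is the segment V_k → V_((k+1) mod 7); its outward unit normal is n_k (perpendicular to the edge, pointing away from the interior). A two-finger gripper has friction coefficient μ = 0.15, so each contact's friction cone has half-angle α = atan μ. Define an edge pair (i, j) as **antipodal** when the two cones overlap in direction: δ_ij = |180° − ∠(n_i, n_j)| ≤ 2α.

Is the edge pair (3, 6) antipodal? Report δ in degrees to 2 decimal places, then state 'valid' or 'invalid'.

α = atan 0.15 = 8.53°;  2α = 17.06°
edge 3: e_3 = (-0.50, +4.91);  n_3 = (+0.9949, +0.1013)
edge 6: e_6 = (+0.40, -1.78);  n_6 = (-0.9757, -0.2193)
∠(n_3, n_6) = 173.15°
δ = |180° − 173.15°| = 6.85°
6.85° ≤ 2α = 17.06°  →  valid

δ = 6.85°, valid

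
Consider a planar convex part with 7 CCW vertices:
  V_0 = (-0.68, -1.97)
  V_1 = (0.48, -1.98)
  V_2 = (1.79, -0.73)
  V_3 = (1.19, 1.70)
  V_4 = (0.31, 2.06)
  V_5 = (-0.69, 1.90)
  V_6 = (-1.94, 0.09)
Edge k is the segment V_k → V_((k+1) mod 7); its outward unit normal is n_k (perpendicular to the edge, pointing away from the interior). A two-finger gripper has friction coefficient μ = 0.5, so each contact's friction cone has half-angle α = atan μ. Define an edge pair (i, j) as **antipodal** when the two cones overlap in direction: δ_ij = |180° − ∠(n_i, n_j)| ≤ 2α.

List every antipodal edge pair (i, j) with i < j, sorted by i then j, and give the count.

α = atan 0.5 = 26.57°;  2α = 53.13°
n_0 = (-0.0086, -1.0000)
n_1 = (+0.6903, -0.7235)
n_2 = (+0.9708, +0.2397)
n_3 = (+0.3786, +0.9255)
n_4 = (-0.1580, +0.9874)
n_5 = (-0.8228, +0.5683)
n_6 = (-0.8531, -0.5218)
  (0,1): δ = 135.85°  ·
  (0,2): δ = 75.64°  ·
  (0,3): δ = 21.76°  ✓
  (0,4): δ = 9.58°  ✓
  (0,5): δ = 55.86°  ·
  (0,6): δ = 121.95°  ·
  (1,2): δ = 119.79°  ·
  (1,3): δ = 65.91°  ·
  (1,4): δ = 34.57°  ✓
  (1,5): δ = 11.71°  ✓
  (1,6): δ = 77.79°  ·
  (2,3): δ = 126.12°  ·
  (2,4): δ = 94.78°  ·
  (2,5): δ = 48.50°  ✓
  (2,6): δ = 17.58°  ✓
  (3,4): δ = 148.66°  ·
  (3,5): δ = 102.38°  ·
  (3,6): δ = 36.30°  ✓
  (4,5): δ = 133.72°  ·
  (4,6): δ = 67.64°  ·
  (5,6): δ = 113.92°  ·
antipodal pairs: 7

count = 7; pairs: (0,3), (0,4), (1,4), (1,5), (2,5), (2,6), (3,6)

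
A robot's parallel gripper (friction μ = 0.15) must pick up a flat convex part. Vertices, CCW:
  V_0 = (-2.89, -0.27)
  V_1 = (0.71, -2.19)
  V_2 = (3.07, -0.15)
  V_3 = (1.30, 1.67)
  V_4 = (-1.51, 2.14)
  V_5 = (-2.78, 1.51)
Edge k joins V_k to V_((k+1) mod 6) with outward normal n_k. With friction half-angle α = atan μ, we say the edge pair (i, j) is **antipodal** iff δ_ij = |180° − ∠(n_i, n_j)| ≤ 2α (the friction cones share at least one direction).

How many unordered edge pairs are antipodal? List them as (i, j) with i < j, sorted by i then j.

count = 1; pairs: (1,4)

α = atan 0.15 = 8.53°;  2α = 17.06°
n_0 = (-0.4706, -0.8824)
n_1 = (+0.6540, -0.7565)
n_2 = (+0.7169, +0.6972)
n_3 = (+0.1650, +0.9863)
n_4 = (-0.4444, +0.8958)
n_5 = (-0.9981, +0.0617)
  (0,1): δ = 111.09°  ·
  (0,2): δ = 17.73°  ·
  (0,3): δ = 18.58°  ·
  (0,4): δ = 54.46°  ·
  (0,5): δ = 114.54°  ·
  (1,2): δ = 86.64°  ·
  (1,3): δ = 50.34°  ·
  (1,4): δ = 14.46°  ✓
  (1,5): δ = 45.62°  ·
  (2,3): δ = 143.70°  ·
  (2,4): δ = 107.82°  ·
  (2,5): δ = 47.74°  ·
  (3,4): δ = 144.12°  ·
  (3,5): δ = 84.04°  ·
  (4,5): δ = 119.92°  ·
antipodal pairs: 1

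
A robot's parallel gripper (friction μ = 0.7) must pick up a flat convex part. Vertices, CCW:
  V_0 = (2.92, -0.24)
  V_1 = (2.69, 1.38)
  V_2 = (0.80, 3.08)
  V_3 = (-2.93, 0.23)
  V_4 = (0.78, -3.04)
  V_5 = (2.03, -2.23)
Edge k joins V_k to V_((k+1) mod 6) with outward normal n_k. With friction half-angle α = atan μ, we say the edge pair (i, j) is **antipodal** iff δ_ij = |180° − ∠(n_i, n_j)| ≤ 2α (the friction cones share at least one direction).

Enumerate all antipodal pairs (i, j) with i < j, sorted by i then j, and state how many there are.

α = atan 0.7 = 34.99°;  2α = 69.98°
n_0 = (+0.9901, +0.1406)
n_1 = (+0.6687, +0.7435)
n_2 = (-0.6071, +0.7946)
n_3 = (-0.6612, -0.7502)
n_4 = (+0.5438, -0.8392)
n_5 = (+0.9129, -0.4083)
  (0,1): δ = 140.05°  ·
  (0,2): δ = 60.70°  ✓
  (0,3): δ = 40.53°  ✓
  (0,4): δ = 114.86°  ·
  (0,5): δ = 147.82°  ·
  (1,2): δ = 100.65°  ·
  (1,3): δ = 0.58°  ✓
  (1,4): δ = 74.91°  ·
  (1,5): δ = 107.87°  ·
  (2,3): δ = 78.78°  ·
  (2,4): δ = 4.44°  ✓
  (2,5): δ = 28.52°  ✓
  (3,4): δ = 105.66°  ·
  (3,5): δ = 72.70°  ·
  (4,5): δ = 147.04°  ·
antipodal pairs: 5

count = 5; pairs: (0,2), (0,3), (1,3), (2,4), (2,5)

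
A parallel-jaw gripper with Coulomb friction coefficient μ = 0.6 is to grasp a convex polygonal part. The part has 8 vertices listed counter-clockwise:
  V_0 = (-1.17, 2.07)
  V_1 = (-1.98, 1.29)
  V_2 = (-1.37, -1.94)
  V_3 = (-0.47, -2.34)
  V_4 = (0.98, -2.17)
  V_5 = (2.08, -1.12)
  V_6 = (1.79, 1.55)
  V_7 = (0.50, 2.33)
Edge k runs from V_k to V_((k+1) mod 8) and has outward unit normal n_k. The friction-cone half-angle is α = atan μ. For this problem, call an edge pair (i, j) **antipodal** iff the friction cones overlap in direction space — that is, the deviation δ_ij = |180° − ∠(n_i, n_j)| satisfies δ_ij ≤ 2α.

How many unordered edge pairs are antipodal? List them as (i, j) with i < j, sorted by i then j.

α = atan 0.6 = 30.96°;  2α = 61.93°
n_0 = (-0.6936, +0.7203)
n_1 = (-0.9826, -0.1856)
n_2 = (-0.4061, -0.9138)
n_3 = (+0.1164, -0.9932)
n_4 = (+0.6905, -0.7234)
n_5 = (+0.9942, +0.1080)
n_6 = (+0.5174, +0.8557)
n_7 = (-0.1538, +0.9881)
  (0,1): δ = 123.22°  ·
  (0,2): δ = 67.88°  ·
  (0,3): δ = 37.23°  ✓
  (0,4): δ = 0.25°  ✓
  (0,5): δ = 52.28°  ✓
  (0,6): δ = 104.92°  ·
  (0,7): δ = 144.93°  ·
  (1,2): δ = 124.66°  ·
  (1,3): δ = 94.01°  ·
  (1,4): δ = 57.03°  ✓
  (1,5): δ = 4.50°  ✓
  (1,6): δ = 48.15°  ✓
  (1,7): δ = 88.15°  ·
  (2,3): δ = 149.35°  ·
  (2,4): δ = 112.37°  ·
  (2,5): δ = 59.84°  ✓
  (2,6): δ = 7.20°  ✓
  (2,7): δ = 32.81°  ✓
  (3,4): δ = 143.02°  ·
  (3,5): δ = 90.49°  ·
  (3,6): δ = 37.85°  ✓
  (3,7): δ = 2.16°  ✓
  (4,5): δ = 127.47°  ·
  (4,6): δ = 74.83°  ·
  (4,7): δ = 34.82°  ✓
  (5,6): δ = 127.36°  ·
  (5,7): δ = 87.35°  ·
  (6,7): δ = 139.99°  ·
antipodal pairs: 12

count = 12; pairs: (0,3), (0,4), (0,5), (1,4), (1,5), (1,6), (2,5), (2,6), (2,7), (3,6), (3,7), (4,7)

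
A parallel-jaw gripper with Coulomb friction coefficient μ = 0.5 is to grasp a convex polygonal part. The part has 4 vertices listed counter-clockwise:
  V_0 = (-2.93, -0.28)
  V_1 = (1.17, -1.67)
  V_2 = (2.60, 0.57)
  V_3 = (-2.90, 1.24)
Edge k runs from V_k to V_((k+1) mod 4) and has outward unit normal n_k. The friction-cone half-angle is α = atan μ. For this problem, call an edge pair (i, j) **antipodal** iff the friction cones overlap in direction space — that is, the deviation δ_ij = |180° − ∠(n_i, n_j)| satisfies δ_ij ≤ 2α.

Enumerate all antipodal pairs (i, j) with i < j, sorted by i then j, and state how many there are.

count = 2; pairs: (0,2), (1,3)

α = atan 0.5 = 26.57°;  2α = 53.13°
n_0 = (-0.3211, -0.9471)
n_1 = (+0.8429, -0.5381)
n_2 = (+0.1209, +0.9927)
n_3 = (-0.9998, +0.0197)
  (0,1): δ = 103.83°  ·
  (0,2): δ = 11.78°  ✓
  (0,3): δ = 107.60°  ·
  (1,2): δ = 64.39°  ·
  (1,3): δ = 31.42°  ✓
  (2,3): δ = 84.19°  ·
antipodal pairs: 2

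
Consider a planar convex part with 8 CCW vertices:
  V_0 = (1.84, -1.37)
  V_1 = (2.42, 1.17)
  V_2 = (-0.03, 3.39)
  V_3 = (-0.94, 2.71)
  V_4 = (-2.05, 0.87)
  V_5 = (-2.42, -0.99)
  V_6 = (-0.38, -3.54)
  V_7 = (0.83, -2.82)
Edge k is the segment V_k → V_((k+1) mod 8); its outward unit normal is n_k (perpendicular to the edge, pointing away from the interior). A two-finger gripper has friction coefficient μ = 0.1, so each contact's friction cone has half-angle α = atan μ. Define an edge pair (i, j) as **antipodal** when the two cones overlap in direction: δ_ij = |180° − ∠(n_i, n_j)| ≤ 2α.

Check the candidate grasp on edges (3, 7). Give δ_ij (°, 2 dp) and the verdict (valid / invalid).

α = atan 0.1 = 5.71°;  2α = 11.42°
edge 3: e_3 = (-1.11, -1.84);  n_3 = (-0.8563, +0.5165)
edge 7: e_7 = (+1.01, +1.45);  n_7 = (+0.8206, -0.5716)
∠(n_3, n_7) = 176.24°
δ = |180° − 176.24°| = 3.76°
3.76° ≤ 2α = 11.42°  →  valid

δ = 3.76°, valid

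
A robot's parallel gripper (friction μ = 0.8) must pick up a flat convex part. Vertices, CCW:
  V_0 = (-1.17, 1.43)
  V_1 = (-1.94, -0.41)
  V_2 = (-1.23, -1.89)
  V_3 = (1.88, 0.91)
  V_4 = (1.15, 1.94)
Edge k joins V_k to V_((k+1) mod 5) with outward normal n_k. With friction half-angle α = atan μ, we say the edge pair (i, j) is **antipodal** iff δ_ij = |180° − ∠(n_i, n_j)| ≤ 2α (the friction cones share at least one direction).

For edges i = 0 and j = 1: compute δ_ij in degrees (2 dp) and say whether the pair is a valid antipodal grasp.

α = atan 0.8 = 38.66°;  2α = 77.32°
edge 0: e_0 = (-0.77, -1.84);  n_0 = (-0.9225, +0.3860)
edge 1: e_1 = (+0.71, -1.48);  n_1 = (-0.9016, -0.4325)
∠(n_0, n_1) = 48.34°
δ = |180° − 48.34°| = 131.66°
131.66° > 2α = 77.32°  →  invalid

δ = 131.66°, invalid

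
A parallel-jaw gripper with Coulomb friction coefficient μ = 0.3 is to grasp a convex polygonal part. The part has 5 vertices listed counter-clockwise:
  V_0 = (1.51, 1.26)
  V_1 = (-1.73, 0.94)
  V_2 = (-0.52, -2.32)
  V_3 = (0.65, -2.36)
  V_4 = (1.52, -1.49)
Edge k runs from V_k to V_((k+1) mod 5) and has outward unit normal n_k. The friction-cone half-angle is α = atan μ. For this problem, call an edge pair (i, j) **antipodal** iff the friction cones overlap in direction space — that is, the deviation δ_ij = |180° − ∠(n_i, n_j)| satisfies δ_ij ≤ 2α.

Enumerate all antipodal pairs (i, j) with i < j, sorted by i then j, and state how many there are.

α = atan 0.3 = 16.70°;  2α = 33.40°
n_0 = (-0.0983, +0.9952)
n_1 = (-0.9375, -0.3480)
n_2 = (-0.0342, -0.9994)
n_3 = (+0.7071, -0.7071)
n_4 = (+1.0000, +0.0036)
  (0,1): δ = 75.28°  ·
  (0,2): δ = 7.60°  ✓
  (0,3): δ = 39.36°  ·
  (0,4): δ = 84.57°  ·
  (1,2): δ = 112.32°  ·
  (1,3): δ = 65.36°  ·
  (1,4): δ = 20.15°  ✓
  (2,3): δ = 133.04°  ·
  (2,4): δ = 87.83°  ·
  (3,4): δ = 134.79°  ·
antipodal pairs: 2

count = 2; pairs: (0,2), (1,4)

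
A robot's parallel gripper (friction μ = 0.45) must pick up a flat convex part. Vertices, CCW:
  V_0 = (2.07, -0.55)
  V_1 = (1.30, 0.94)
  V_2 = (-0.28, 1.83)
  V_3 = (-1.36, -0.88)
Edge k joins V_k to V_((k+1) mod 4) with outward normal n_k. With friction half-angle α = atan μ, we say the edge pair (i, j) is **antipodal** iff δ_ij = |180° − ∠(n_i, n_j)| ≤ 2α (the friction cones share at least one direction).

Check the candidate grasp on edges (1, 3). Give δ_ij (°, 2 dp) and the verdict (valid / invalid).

δ = 34.89°, valid

α = atan 0.45 = 24.23°;  2α = 48.46°
edge 1: e_1 = (-1.58, +0.89);  n_1 = (+0.4908, +0.8713)
edge 3: e_3 = (+3.43, +0.33);  n_3 = (+0.0958, -0.9954)
∠(n_1, n_3) = 145.11°
δ = |180° − 145.11°| = 34.89°
34.89° ≤ 2α = 48.46°  →  valid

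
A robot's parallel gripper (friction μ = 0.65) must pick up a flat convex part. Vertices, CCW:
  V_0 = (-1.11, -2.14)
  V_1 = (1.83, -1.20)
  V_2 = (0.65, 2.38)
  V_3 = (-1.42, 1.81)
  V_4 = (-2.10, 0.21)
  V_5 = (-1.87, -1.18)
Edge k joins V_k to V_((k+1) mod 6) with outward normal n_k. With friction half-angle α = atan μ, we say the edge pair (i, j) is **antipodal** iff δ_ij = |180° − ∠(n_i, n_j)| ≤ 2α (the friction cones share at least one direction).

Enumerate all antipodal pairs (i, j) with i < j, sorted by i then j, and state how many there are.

count = 5; pairs: (0,2), (0,3), (1,3), (1,4), (1,5)

α = atan 0.65 = 33.02°;  2α = 66.05°
n_0 = (+0.3045, -0.9525)
n_1 = (+0.9497, +0.3130)
n_2 = (-0.2655, +0.9641)
n_3 = (-0.9203, +0.3911)
n_4 = (-0.9866, -0.1632)
n_5 = (-0.7840, -0.6207)
  (0,1): δ = 89.49°  ·
  (0,2): δ = 2.33°  ✓
  (0,3): δ = 49.24°  ✓
  (0,4): δ = 81.66°  ·
  (0,5): δ = 110.64°  ·
  (1,2): δ = 92.85°  ·
  (1,3): δ = 41.27°  ✓
  (1,4): δ = 8.85°  ✓
  (1,5): δ = 20.12°  ✓
  (2,3): δ = 128.42°  ·
  (2,4): δ = 96.00°  ·
  (2,5): δ = 67.03°  ·
  (3,4): δ = 147.58°  ·
  (3,5): δ = 118.61°  ·
  (4,5): δ = 151.03°  ·
antipodal pairs: 5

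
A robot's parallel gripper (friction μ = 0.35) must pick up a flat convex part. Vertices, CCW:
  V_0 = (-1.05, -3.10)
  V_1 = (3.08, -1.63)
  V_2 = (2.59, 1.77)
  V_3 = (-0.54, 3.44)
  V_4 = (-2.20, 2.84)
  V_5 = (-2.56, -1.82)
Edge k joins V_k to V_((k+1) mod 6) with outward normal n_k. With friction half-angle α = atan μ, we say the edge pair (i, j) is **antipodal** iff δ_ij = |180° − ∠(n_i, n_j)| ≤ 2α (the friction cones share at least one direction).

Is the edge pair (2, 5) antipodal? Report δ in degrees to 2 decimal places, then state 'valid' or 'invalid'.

δ = 12.21°, valid

α = atan 0.35 = 19.29°;  2α = 38.58°
edge 2: e_2 = (-3.13, +1.67);  n_2 = (+0.4707, +0.8823)
edge 5: e_5 = (+1.51, -1.28);  n_5 = (-0.6466, -0.7628)
∠(n_2, n_5) = 167.79°
δ = |180° − 167.79°| = 12.21°
12.21° ≤ 2α = 38.58°  →  valid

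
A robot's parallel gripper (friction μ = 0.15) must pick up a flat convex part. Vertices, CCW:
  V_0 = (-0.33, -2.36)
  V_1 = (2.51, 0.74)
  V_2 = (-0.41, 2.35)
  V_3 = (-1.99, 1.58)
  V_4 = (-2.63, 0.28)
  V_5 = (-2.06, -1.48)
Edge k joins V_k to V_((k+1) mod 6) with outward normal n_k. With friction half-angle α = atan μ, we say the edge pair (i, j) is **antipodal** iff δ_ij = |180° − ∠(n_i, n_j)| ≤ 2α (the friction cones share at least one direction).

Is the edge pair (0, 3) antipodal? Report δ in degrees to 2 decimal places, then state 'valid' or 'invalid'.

α = atan 0.15 = 8.53°;  2α = 17.06°
edge 0: e_0 = (+2.84, +3.10);  n_0 = (+0.7374, -0.6755)
edge 3: e_3 = (-0.64, -1.30);  n_3 = (-0.8972, +0.4417)
∠(n_0, n_3) = 163.72°
δ = |180° − 163.72°| = 16.28°
16.28° ≤ 2α = 17.06°  →  valid

δ = 16.28°, valid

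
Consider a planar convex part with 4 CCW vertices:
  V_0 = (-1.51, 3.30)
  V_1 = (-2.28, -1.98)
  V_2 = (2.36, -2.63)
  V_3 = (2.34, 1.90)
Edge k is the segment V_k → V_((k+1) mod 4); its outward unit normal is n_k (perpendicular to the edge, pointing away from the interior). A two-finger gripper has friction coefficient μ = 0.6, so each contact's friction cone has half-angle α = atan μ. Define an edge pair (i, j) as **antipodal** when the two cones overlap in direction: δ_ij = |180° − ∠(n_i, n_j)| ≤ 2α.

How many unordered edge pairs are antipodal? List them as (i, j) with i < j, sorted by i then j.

count = 2; pairs: (0,2), (1,3)

α = atan 0.6 = 30.96°;  2α = 61.93°
n_0 = (-0.9895, +0.1443)
n_1 = (-0.1387, -0.9903)
n_2 = (+1.0000, +0.0044)
n_3 = (+0.3417, +0.9398)
  (0,1): δ = 89.68°  ·
  (0,2): δ = 8.55°  ✓
  (0,3): δ = 78.31°  ·
  (1,2): δ = 81.77°  ·
  (1,3): δ = 12.01°  ✓
  (2,3): δ = 110.24°  ·
antipodal pairs: 2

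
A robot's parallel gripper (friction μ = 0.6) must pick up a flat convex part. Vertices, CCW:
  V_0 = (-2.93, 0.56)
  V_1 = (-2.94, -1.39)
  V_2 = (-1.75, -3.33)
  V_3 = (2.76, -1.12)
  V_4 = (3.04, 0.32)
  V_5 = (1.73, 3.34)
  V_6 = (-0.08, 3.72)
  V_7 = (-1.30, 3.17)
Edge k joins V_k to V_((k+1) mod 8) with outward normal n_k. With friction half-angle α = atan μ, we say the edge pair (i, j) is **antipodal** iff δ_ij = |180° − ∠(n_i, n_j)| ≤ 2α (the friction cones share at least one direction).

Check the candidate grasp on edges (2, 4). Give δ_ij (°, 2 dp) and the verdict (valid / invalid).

δ = 92.66°, invalid

α = atan 0.6 = 30.96°;  2α = 61.93°
edge 2: e_2 = (+4.51, +2.21);  n_2 = (+0.4400, -0.8980)
edge 4: e_4 = (-1.31, +3.02);  n_4 = (+0.9174, +0.3979)
∠(n_2, n_4) = 87.34°
δ = |180° − 87.34°| = 92.66°
92.66° > 2α = 61.93°  →  invalid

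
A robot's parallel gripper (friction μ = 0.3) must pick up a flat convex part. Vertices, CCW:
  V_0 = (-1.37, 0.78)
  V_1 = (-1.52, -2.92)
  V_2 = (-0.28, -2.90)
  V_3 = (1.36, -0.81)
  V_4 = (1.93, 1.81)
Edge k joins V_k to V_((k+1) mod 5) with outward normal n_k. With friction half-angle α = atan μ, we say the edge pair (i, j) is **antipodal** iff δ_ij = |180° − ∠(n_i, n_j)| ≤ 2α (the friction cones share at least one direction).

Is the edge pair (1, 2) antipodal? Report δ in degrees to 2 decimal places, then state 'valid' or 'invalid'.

δ = 129.04°, invalid

α = atan 0.3 = 16.70°;  2α = 33.40°
edge 1: e_1 = (+1.24, +0.02);  n_1 = (+0.0161, -0.9999)
edge 2: e_2 = (+1.64, +2.09);  n_2 = (+0.7867, -0.6173)
∠(n_1, n_2) = 50.96°
δ = |180° − 50.96°| = 129.04°
129.04° > 2α = 33.40°  →  invalid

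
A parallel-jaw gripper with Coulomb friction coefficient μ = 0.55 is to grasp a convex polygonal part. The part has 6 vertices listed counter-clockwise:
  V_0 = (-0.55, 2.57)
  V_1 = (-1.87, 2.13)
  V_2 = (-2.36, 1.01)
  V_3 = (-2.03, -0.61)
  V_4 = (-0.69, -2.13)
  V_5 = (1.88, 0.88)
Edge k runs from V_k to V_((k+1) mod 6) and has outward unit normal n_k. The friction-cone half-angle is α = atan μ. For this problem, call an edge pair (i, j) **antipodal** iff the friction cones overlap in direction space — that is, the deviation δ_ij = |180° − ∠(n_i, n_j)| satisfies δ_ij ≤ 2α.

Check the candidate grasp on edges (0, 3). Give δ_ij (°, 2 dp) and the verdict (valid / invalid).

δ = 67.04°, invalid

α = atan 0.55 = 28.81°;  2α = 57.62°
edge 0: e_0 = (-1.32, -0.44);  n_0 = (-0.3162, +0.9487)
edge 3: e_3 = (+1.34, -1.52);  n_3 = (-0.7501, -0.6613)
∠(n_0, n_3) = 112.96°
δ = |180° − 112.96°| = 67.04°
67.04° > 2α = 57.62°  →  invalid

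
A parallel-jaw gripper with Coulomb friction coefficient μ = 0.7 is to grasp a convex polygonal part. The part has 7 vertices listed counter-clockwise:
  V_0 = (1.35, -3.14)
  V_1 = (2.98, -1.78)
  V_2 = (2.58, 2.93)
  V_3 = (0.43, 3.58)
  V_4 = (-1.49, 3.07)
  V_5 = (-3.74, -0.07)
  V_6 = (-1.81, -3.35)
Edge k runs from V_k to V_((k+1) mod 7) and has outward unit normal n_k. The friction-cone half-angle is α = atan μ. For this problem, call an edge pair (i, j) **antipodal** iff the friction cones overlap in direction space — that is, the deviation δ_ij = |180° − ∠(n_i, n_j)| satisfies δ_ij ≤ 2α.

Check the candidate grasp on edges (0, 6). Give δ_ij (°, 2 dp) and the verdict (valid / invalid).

α = atan 0.7 = 34.99°;  2α = 69.98°
edge 0: e_0 = (+1.63, +1.36);  n_0 = (+0.6406, -0.7678)
edge 6: e_6 = (+3.16, +0.21);  n_6 = (+0.0663, -0.9978)
∠(n_0, n_6) = 36.04°
δ = |180° − 36.04°| = 143.96°
143.96° > 2α = 69.98°  →  invalid

δ = 143.96°, invalid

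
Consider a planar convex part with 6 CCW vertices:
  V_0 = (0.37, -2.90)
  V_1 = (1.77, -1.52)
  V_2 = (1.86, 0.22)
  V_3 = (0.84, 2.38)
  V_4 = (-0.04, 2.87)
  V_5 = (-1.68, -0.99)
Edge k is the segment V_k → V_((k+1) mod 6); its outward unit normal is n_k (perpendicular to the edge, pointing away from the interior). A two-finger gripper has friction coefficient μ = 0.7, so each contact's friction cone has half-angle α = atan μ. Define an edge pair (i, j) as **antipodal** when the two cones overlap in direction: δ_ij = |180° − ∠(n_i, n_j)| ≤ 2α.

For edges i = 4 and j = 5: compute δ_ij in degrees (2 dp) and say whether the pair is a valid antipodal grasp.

δ = 109.96°, invalid

α = atan 0.7 = 34.99°;  2α = 69.98°
edge 4: e_4 = (-1.64, -3.86);  n_4 = (-0.9204, +0.3910)
edge 5: e_5 = (+2.05, -1.91);  n_5 = (-0.6817, -0.7316)
∠(n_4, n_5) = 70.04°
δ = |180° − 70.04°| = 109.96°
109.96° > 2α = 69.98°  →  invalid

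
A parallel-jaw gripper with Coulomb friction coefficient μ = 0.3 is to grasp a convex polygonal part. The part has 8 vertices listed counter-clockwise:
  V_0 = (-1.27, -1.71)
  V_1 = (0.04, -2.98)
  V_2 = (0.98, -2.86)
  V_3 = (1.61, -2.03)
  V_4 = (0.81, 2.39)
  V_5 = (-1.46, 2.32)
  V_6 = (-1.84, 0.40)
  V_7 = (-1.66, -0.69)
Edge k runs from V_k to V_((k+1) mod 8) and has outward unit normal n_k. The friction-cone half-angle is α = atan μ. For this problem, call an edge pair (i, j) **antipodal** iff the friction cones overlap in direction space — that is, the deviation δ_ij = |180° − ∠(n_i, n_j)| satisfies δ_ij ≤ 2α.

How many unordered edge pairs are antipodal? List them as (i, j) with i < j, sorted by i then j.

α = atan 0.3 = 16.70°;  2α = 33.40°
n_0 = (-0.6961, -0.7180)
n_1 = (+0.1266, -0.9919)
n_2 = (+0.7965, -0.6046)
n_3 = (+0.9840, +0.1781)
n_4 = (-0.0308, +0.9995)
n_5 = (-0.9810, +0.1942)
n_6 = (-0.9866, -0.1629)
n_7 = (-0.9341, -0.3571)
  (0,1): δ = 128.61°  ·
  (0,2): δ = 83.09°  ·
  (0,3): δ = 35.63°  ·
  (0,4): δ = 45.88°  ·
  (0,5): δ = 122.92°  ·
  (0,6): δ = 143.49°  ·
  (0,7): δ = 155.04°  ·
  (1,2): δ = 134.47°  ·
  (1,3): δ = 87.02°  ·
  (1,4): δ = 5.51°  ✓
  (1,5): δ = 71.53°  ·
  (1,6): δ = 92.10°  ·
  (1,7): δ = 103.65°  ·
  (2,3): δ = 132.54°  ·
  (2,4): δ = 51.03°  ·
  (2,5): δ = 26.00°  ✓
  (2,6): δ = 46.58°  ·
  (2,7): δ = 58.12°  ·
  (3,4): δ = 98.49°  ·
  (3,5): δ = 21.45°  ✓
  (3,6): δ = 0.88°  ✓
  (3,7): δ = 10.67°  ✓
  (4,5): δ = 102.96°  ·
  (4,6): δ = 82.39°  ·
  (4,7): δ = 70.84°  ·
  (5,6): δ = 159.43°  ·
  (5,7): δ = 147.88°  ·
  (6,7): δ = 168.45°  ·
antipodal pairs: 5

count = 5; pairs: (1,4), (2,5), (3,5), (3,6), (3,7)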